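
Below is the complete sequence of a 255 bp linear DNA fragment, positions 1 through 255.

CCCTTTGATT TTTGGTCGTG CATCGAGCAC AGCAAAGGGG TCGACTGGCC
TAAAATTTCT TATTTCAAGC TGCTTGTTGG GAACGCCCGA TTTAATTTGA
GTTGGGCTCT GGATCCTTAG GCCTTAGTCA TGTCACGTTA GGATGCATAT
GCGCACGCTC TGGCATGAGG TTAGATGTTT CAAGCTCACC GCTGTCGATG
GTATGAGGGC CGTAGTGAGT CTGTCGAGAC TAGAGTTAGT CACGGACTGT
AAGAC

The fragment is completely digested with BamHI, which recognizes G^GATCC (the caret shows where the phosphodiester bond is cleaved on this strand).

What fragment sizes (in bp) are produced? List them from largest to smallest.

The BamHI site (GGATCC) starts at position 111.
BamHI cuts after the first base of each site, so after position 111.
Linear molecule, 1 cut → 2 fragments:
  1–111 → 111 bp
  112–255 → 144 bp
Sorted largest to smallest: 144, 111 bp.

144, 111 bp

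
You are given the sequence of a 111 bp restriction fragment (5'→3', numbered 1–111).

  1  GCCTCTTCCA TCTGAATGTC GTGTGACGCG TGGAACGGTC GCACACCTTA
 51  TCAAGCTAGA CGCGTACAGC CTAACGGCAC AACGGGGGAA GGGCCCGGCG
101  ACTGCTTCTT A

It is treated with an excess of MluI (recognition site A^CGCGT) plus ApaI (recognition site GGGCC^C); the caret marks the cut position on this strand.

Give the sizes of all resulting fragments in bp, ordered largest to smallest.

35, 34, 26, 16 bp

MluI sites (ACGCGT) start at positions 26, 60.
MluI cuts after the first base of each site, so after positions 26, 60.
The ApaI site (GGGCCC) starts at position 91.
ApaI cuts after base 5 of each site (before the last base), so after position 95.
Combined cut positions: 26, 60, 95.
Linear molecule, 3 cuts → 4 fragments:
  1–26 → 26 bp
  27–60 → 34 bp
  61–95 → 35 bp
  96–111 → 16 bp
Sorted largest to smallest: 35, 34, 26, 16 bp.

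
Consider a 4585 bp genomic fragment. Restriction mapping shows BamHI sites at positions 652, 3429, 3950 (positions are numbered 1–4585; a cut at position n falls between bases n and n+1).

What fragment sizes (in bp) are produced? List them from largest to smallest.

Linear molecule, 3 cuts → 4 fragments:
  652 − 0 = 652 bp
  3429 − 652 = 2777 bp
  3950 − 3429 = 521 bp
  4585 − 3950 = 635 bp
Sorted largest to smallest: 2777, 652, 635, 521 bp.

2777, 652, 635, 521 bp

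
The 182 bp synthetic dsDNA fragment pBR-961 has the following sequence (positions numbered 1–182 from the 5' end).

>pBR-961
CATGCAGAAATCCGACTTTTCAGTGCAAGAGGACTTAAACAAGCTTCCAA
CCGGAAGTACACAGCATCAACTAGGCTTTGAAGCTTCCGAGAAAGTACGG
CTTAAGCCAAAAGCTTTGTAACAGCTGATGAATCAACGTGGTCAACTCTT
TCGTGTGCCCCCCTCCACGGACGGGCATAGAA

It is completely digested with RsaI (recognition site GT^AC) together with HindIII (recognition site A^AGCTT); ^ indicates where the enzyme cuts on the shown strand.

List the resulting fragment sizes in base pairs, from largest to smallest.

RsaI sites (GTAC) start at positions 57, 95.
RsaI cuts after base 2 of each site, so after positions 58, 96.
HindIII sites (AAGCTT) start at positions 41, 81, 111.
HindIII cuts after the first base of each site, so after positions 41, 81, 111.
Combined cut positions: 41, 58, 81, 96, 111.
Linear molecule, 5 cuts → 6 fragments:
  1–41 → 41 bp
  42–58 → 17 bp
  59–81 → 23 bp
  82–96 → 15 bp
  97–111 → 15 bp
  112–182 → 71 bp
Sorted largest to smallest: 71, 41, 23, 17, 15, 15 bp.

71, 41, 23, 17, 15, 15 bp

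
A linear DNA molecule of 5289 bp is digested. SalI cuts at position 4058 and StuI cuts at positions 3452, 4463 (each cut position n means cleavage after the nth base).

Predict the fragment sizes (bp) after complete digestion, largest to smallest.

Combined cut positions (sorted): 3452, 4058, 4463.
Linear molecule, 3 cuts → 4 fragments:
  3452 − 0 = 3452 bp
  4058 − 3452 = 606 bp
  4463 − 4058 = 405 bp
  5289 − 4463 = 826 bp
Sorted largest to smallest: 3452, 826, 606, 405 bp.

3452, 826, 606, 405 bp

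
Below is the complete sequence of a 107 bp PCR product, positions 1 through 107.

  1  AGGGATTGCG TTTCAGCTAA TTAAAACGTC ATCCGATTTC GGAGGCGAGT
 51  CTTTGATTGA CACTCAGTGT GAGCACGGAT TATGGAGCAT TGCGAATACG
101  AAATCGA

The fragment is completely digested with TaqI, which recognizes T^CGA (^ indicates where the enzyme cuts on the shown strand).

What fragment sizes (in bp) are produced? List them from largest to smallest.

The TaqI site (TCGA) starts at position 104.
TaqI cuts after the first base of each site, so after position 104.
Linear molecule, 1 cut → 2 fragments:
  1–104 → 104 bp
  105–107 → 3 bp
Sorted largest to smallest: 104, 3 bp.

104, 3 bp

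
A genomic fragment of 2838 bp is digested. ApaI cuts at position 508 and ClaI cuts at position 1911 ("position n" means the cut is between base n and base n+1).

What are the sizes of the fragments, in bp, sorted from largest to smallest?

Combined cut positions (sorted): 508, 1911.
Linear molecule, 2 cuts → 3 fragments:
  508 − 0 = 508 bp
  1911 − 508 = 1403 bp
  2838 − 1911 = 927 bp
Sorted largest to smallest: 1403, 927, 508 bp.

1403, 927, 508 bp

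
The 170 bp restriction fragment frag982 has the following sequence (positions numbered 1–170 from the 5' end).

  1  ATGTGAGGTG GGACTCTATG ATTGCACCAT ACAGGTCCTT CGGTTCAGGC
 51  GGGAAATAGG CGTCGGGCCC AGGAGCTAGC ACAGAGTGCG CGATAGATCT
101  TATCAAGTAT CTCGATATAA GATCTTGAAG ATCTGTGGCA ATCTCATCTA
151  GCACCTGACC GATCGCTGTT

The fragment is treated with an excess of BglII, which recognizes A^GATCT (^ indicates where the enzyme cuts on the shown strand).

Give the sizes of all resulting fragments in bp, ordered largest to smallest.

95, 41, 25, 9 bp

BglII sites (AGATCT) start at positions 95, 120, 129.
BglII cuts after the first base of each site, so after positions 95, 120, 129.
Linear molecule, 3 cuts → 4 fragments:
  1–95 → 95 bp
  96–120 → 25 bp
  121–129 → 9 bp
  130–170 → 41 bp
Sorted largest to smallest: 95, 41, 25, 9 bp.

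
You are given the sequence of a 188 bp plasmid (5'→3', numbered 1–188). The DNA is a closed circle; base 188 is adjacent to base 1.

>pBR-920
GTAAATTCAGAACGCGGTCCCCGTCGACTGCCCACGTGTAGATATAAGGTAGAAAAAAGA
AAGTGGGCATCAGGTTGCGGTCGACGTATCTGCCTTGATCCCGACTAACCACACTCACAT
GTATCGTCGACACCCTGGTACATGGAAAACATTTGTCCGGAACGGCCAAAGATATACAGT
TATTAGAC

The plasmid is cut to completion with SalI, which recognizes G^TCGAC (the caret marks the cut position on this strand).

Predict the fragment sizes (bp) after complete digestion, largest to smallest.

85, 57, 46 bp

SalI sites (GTCGAC) start at positions 23, 80, 126.
SalI cuts after the first base of each site, so after positions 23, 80, 126.
Circular molecule, 3 cuts → 3 fragments:
  24–80 → 57 bp
  81–126 → 46 bp
  127–188 then 1–23 → 62 + 23 = 85 bp
Sorted largest to smallest: 85, 57, 46 bp.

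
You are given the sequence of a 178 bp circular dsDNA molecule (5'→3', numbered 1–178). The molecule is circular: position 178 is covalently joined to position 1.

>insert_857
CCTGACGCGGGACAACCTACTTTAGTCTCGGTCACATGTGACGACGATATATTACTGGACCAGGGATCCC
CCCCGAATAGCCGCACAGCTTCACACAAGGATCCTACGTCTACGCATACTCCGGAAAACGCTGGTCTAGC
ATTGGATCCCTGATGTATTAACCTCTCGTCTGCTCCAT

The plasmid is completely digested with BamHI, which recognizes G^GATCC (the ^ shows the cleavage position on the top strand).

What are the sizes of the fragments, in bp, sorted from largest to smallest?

98, 45, 35 bp

BamHI sites (GGATCC) start at positions 64, 99, 144.
BamHI cuts after the first base of each site, so after positions 64, 99, 144.
Circular molecule, 3 cuts → 3 fragments:
  65–99 → 35 bp
  100–144 → 45 bp
  145–178 then 1–64 → 34 + 64 = 98 bp
Sorted largest to smallest: 98, 45, 35 bp.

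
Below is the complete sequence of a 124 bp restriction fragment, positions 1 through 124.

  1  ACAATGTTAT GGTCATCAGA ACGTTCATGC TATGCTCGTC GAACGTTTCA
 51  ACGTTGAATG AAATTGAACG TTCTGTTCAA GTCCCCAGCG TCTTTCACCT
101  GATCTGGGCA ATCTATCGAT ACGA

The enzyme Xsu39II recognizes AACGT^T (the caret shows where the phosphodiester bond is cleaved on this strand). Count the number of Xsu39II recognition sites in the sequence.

4

AACGTT occurs starting at positions 20, 42, 50, 67.
Xsu39II cuts at 4 sites.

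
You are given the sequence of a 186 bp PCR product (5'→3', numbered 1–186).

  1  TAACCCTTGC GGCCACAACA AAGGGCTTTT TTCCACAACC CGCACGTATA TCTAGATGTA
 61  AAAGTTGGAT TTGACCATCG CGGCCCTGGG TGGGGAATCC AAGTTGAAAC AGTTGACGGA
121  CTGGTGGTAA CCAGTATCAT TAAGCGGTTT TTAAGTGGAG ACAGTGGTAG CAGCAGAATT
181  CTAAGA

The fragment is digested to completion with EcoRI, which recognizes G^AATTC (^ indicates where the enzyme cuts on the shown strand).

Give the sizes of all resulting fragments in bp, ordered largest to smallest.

176, 10 bp

The EcoRI site (GAATTC) starts at position 176.
EcoRI cuts after the first base of each site, so after position 176.
Linear molecule, 1 cut → 2 fragments:
  1–176 → 176 bp
  177–186 → 10 bp
Sorted largest to smallest: 176, 10 bp.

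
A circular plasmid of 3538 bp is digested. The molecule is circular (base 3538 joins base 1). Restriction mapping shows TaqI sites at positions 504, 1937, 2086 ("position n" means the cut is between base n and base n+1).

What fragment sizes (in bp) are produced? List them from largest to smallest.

Circular molecule, 3 cuts → 3 fragments:
  1937 − 504 = 1433 bp
  2086 − 1937 = 149 bp
  wrap: 3538 − 2086 + 504 = 1956 bp
Sorted largest to smallest: 1956, 1433, 149 bp.

1956, 1433, 149 bp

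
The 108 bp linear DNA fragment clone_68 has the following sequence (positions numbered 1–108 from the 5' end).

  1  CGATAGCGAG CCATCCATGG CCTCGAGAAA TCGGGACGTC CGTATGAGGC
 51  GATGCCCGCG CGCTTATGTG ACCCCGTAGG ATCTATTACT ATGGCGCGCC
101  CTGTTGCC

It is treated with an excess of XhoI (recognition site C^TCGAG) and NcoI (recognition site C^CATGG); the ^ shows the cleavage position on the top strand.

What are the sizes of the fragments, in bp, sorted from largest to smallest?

86, 15, 7 bp

The XhoI site (CTCGAG) starts at position 22.
XhoI cuts after the first base of each site, so after position 22.
The NcoI site (CCATGG) starts at position 15.
NcoI cuts after the first base of each site, so after position 15.
Combined cut positions: 15, 22.
Linear molecule, 2 cuts → 3 fragments:
  1–15 → 15 bp
  16–22 → 7 bp
  23–108 → 86 bp
Sorted largest to smallest: 86, 15, 7 bp.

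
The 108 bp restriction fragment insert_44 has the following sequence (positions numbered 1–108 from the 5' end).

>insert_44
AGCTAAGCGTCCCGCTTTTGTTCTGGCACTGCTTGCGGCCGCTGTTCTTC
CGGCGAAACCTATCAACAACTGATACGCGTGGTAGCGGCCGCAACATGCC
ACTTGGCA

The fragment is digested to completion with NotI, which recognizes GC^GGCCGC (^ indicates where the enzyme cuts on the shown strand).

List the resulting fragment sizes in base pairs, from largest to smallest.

NotI sites (GCGGCCGC) start at positions 35, 85.
NotI cuts after base 2 of each site, so after positions 36, 86.
Linear molecule, 2 cuts → 3 fragments:
  1–36 → 36 bp
  37–86 → 50 bp
  87–108 → 22 bp
Sorted largest to smallest: 50, 36, 22 bp.

50, 36, 22 bp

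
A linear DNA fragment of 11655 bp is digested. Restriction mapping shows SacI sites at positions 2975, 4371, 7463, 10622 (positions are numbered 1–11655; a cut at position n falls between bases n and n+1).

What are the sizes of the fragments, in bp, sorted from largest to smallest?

Linear molecule, 4 cuts → 5 fragments:
  2975 − 0 = 2975 bp
  4371 − 2975 = 1396 bp
  7463 − 4371 = 3092 bp
  10622 − 7463 = 3159 bp
  11655 − 10622 = 1033 bp
Sorted largest to smallest: 3159, 3092, 2975, 1396, 1033 bp.

3159, 3092, 2975, 1396, 1033 bp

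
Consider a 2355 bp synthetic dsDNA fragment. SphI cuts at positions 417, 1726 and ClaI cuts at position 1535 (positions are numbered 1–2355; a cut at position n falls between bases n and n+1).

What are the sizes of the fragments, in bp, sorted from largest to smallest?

1118, 629, 417, 191 bp

Combined cut positions (sorted): 417, 1535, 1726.
Linear molecule, 3 cuts → 4 fragments:
  417 − 0 = 417 bp
  1535 − 417 = 1118 bp
  1726 − 1535 = 191 bp
  2355 − 1726 = 629 bp
Sorted largest to smallest: 1118, 629, 417, 191 bp.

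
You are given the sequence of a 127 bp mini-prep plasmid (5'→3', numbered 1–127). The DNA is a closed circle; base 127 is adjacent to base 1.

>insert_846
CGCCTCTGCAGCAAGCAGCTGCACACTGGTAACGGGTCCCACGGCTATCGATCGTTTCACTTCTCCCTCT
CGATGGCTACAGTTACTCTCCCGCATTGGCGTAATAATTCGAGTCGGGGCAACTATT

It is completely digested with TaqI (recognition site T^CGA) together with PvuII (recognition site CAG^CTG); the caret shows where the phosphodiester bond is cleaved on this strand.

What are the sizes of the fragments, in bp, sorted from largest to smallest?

39, 36, 30, 22 bp

TaqI sites (TCGA) start at positions 48, 70, 109.
TaqI cuts after the first base of each site, so after positions 48, 70, 109.
The PvuII site (CAGCTG) starts at position 16.
PvuII cuts after base 3 of each site, so after position 18.
Combined cut positions: 18, 48, 70, 109.
Circular molecule, 4 cuts → 4 fragments:
  19–48 → 30 bp
  49–70 → 22 bp
  71–109 → 39 bp
  110–127 then 1–18 → 18 + 18 = 36 bp
Sorted largest to smallest: 39, 36, 30, 22 bp.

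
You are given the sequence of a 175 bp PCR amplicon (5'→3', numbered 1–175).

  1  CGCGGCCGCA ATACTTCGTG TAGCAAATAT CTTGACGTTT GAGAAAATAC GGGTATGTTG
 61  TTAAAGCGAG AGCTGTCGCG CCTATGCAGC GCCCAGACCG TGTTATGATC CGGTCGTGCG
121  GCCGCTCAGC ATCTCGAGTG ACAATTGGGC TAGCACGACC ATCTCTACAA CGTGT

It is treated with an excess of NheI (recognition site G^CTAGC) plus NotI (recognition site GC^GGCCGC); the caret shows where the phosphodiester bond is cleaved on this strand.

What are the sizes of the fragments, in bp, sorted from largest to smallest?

116, 30, 26, 3 bp

The NheI site (GCTAGC) starts at position 149.
NheI cuts after the first base of each site, so after position 149.
NotI sites (GCGGCCGC) start at positions 2, 118.
NotI cuts after base 2 of each site, so after positions 3, 119.
Combined cut positions: 3, 119, 149.
Linear molecule, 3 cuts → 4 fragments:
  1–3 → 3 bp
  4–119 → 116 bp
  120–149 → 30 bp
  150–175 → 26 bp
Sorted largest to smallest: 116, 30, 26, 3 bp.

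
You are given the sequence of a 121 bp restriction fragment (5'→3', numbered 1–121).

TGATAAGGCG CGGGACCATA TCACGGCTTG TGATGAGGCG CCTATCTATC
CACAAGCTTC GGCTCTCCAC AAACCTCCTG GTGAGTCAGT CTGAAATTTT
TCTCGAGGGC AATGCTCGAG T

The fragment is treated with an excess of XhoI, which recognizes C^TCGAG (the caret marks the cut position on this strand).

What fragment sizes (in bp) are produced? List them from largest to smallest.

102, 13, 6 bp

XhoI sites (CTCGAG) start at positions 102, 115.
XhoI cuts after the first base of each site, so after positions 102, 115.
Linear molecule, 2 cuts → 3 fragments:
  1–102 → 102 bp
  103–115 → 13 bp
  116–121 → 6 bp
Sorted largest to smallest: 102, 13, 6 bp.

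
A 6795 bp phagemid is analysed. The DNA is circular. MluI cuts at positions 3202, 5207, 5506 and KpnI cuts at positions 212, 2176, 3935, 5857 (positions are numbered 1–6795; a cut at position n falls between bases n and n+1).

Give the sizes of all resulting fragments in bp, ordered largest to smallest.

Combined cut positions (sorted): 212, 2176, 3202, 3935, 5207, 5506, 5857.
Circular molecule, 7 cuts → 7 fragments:
  2176 − 212 = 1964 bp
  3202 − 2176 = 1026 bp
  3935 − 3202 = 733 bp
  5207 − 3935 = 1272 bp
  5506 − 5207 = 299 bp
  5857 − 5506 = 351 bp
  wrap: 6795 − 5857 + 212 = 1150 bp
Sorted largest to smallest: 1964, 1272, 1150, 1026, 733, 351, 299 bp.

1964, 1272, 1150, 1026, 733, 351, 299 bp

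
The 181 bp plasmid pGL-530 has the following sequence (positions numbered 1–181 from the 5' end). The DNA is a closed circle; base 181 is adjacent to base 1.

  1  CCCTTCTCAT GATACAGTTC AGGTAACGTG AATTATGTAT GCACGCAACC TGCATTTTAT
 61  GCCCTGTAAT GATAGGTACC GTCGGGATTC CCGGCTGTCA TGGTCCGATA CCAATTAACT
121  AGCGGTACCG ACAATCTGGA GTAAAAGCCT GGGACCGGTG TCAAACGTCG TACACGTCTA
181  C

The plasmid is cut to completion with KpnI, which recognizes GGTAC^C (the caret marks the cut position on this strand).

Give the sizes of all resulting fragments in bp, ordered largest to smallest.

132, 49 bp

KpnI sites (GGTACC) start at positions 75, 124.
KpnI cuts after base 5 of each site (before the last base), so after positions 79, 128.
Circular molecule, 2 cuts → 2 fragments:
  80–128 → 49 bp
  129–181 then 1–79 → 53 + 79 = 132 bp
Sorted largest to smallest: 132, 49 bp.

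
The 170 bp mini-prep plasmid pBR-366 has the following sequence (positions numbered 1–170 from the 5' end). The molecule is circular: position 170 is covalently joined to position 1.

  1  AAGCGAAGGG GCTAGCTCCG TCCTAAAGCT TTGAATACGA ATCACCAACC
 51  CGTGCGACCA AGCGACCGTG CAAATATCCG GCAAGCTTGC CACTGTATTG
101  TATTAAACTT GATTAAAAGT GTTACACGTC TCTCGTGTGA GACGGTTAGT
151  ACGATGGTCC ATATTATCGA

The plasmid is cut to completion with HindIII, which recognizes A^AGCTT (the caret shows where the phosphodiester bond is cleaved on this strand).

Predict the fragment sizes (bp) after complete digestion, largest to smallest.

HindIII sites (AAGCTT) start at positions 26, 83.
HindIII cuts after the first base of each site, so after positions 26, 83.
Circular molecule, 2 cuts → 2 fragments:
  27–83 → 57 bp
  84–170 then 1–26 → 87 + 26 = 113 bp
Sorted largest to smallest: 113, 57 bp.

113, 57 bp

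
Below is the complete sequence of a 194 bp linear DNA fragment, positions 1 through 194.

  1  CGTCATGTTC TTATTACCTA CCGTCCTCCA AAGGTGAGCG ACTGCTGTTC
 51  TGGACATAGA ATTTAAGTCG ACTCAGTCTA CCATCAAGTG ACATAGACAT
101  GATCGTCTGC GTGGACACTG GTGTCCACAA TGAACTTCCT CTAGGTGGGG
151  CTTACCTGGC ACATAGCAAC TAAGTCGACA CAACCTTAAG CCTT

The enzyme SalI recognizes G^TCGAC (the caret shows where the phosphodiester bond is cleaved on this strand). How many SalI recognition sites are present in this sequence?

2

GTCGAC occurs starting at positions 67, 174.
SalI cuts at 2 sites.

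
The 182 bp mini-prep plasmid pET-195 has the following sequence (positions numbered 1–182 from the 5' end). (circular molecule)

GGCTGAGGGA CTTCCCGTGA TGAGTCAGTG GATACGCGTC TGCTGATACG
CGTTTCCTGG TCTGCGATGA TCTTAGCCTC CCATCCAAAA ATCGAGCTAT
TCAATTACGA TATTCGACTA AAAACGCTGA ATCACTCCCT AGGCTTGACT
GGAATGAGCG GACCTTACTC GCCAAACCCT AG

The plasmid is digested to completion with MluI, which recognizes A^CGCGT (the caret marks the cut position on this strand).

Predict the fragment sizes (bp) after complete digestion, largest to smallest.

168, 14 bp

MluI sites (ACGCGT) start at positions 34, 48.
MluI cuts after the first base of each site, so after positions 34, 48.
Circular molecule, 2 cuts → 2 fragments:
  35–48 → 14 bp
  49–182 then 1–34 → 134 + 34 = 168 bp
Sorted largest to smallest: 168, 14 bp.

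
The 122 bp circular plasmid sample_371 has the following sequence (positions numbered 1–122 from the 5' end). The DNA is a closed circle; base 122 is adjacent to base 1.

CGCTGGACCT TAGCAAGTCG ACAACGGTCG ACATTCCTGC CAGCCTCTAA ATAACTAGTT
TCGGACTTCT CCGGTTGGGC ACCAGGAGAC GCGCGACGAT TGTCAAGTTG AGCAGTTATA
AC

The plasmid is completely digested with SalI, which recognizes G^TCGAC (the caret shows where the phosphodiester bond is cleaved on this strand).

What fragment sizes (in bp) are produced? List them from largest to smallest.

112, 10 bp

SalI sites (GTCGAC) start at positions 17, 27.
SalI cuts after the first base of each site, so after positions 17, 27.
Circular molecule, 2 cuts → 2 fragments:
  18–27 → 10 bp
  28–122 then 1–17 → 95 + 17 = 112 bp
Sorted largest to smallest: 112, 10 bp.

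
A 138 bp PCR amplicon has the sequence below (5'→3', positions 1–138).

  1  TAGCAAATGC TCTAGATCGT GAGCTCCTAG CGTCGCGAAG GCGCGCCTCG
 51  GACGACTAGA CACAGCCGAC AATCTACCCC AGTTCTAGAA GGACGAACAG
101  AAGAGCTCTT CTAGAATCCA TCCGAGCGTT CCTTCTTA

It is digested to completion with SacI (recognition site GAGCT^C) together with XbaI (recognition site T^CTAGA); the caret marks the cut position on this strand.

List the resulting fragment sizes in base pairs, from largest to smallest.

SacI sites (GAGCTC) start at positions 21, 103.
SacI cuts after base 5 of each site (before the last base), so after positions 25, 107.
XbaI sites (TCTAGA) start at positions 11, 84, 110.
XbaI cuts after the first base of each site, so after positions 11, 84, 110.
Combined cut positions: 11, 25, 84, 107, 110.
Linear molecule, 5 cuts → 6 fragments:
  1–11 → 11 bp
  12–25 → 14 bp
  26–84 → 59 bp
  85–107 → 23 bp
  108–110 → 3 bp
  111–138 → 28 bp
Sorted largest to smallest: 59, 28, 23, 14, 11, 3 bp.

59, 28, 23, 14, 11, 3 bp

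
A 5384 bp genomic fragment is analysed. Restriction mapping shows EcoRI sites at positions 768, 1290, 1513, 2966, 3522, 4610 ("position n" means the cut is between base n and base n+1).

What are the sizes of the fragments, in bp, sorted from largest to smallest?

1453, 1088, 774, 768, 556, 522, 223 bp

Linear molecule, 6 cuts → 7 fragments:
  768 − 0 = 768 bp
  1290 − 768 = 522 bp
  1513 − 1290 = 223 bp
  2966 − 1513 = 1453 bp
  3522 − 2966 = 556 bp
  4610 − 3522 = 1088 bp
  5384 − 4610 = 774 bp
Sorted largest to smallest: 1453, 1088, 774, 768, 556, 522, 223 bp.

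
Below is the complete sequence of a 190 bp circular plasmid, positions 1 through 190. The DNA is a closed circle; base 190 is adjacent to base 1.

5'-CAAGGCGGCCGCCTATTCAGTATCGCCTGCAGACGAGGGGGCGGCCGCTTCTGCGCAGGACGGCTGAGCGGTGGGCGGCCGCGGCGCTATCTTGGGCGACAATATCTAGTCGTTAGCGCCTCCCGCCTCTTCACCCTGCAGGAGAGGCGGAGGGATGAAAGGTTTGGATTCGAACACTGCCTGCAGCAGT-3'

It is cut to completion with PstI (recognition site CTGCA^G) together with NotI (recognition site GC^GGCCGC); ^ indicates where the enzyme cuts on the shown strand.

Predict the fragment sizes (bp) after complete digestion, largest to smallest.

64, 45, 34, 25, 11, 11 bp

PstI sites (CTGCAG) start at positions 27, 136, 181.
PstI cuts after base 5 of each site (before the last base), so after positions 31, 140, 185.
NotI sites (GCGGCCGC) start at positions 5, 41, 75.
NotI cuts after base 2 of each site, so after positions 6, 42, 76.
Combined cut positions: 6, 31, 42, 76, 140, 185.
Circular molecule, 6 cuts → 6 fragments:
  7–31 → 25 bp
  32–42 → 11 bp
  43–76 → 34 bp
  77–140 → 64 bp
  141–185 → 45 bp
  186–190 then 1–6 → 5 + 6 = 11 bp
Sorted largest to smallest: 64, 45, 34, 25, 11, 11 bp.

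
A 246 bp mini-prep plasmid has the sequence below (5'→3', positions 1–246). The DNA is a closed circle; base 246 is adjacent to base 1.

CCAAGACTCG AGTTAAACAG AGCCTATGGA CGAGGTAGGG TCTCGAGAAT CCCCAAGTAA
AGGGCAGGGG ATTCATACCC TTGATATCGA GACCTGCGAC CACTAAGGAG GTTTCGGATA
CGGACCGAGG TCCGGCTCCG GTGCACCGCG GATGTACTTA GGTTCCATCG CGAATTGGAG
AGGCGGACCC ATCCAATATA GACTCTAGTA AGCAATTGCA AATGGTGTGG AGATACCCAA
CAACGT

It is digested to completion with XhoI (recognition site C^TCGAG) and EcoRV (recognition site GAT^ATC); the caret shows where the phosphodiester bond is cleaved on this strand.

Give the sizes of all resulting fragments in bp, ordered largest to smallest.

168, 43, 35 bp

XhoI sites (CTCGAG) start at positions 7, 42.
XhoI cuts after the first base of each site, so after positions 7, 42.
The EcoRV site (GATATC) starts at position 83.
EcoRV cuts after base 3 of each site, so after position 85.
Combined cut positions: 7, 42, 85.
Circular molecule, 3 cuts → 3 fragments:
  8–42 → 35 bp
  43–85 → 43 bp
  86–246 then 1–7 → 161 + 7 = 168 bp
Sorted largest to smallest: 168, 43, 35 bp.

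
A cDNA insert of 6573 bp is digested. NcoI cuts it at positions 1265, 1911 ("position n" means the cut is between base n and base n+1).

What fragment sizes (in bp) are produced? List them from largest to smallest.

4662, 1265, 646 bp

Linear molecule, 2 cuts → 3 fragments:
  1265 − 0 = 1265 bp
  1911 − 1265 = 646 bp
  6573 − 1911 = 4662 bp
Sorted largest to smallest: 4662, 1265, 646 bp.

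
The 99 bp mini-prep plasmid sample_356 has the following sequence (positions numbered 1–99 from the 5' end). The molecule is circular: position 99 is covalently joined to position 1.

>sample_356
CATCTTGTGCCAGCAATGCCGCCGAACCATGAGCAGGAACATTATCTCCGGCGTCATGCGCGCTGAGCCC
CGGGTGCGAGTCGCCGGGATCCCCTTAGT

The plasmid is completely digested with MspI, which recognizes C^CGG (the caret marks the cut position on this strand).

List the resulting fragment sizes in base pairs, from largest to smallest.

63, 22, 14 bp

MspI sites (CCGG) start at positions 48, 70, 84.
MspI cuts after the first base of each site, so after positions 48, 70, 84.
Circular molecule, 3 cuts → 3 fragments:
  49–70 → 22 bp
  71–84 → 14 bp
  85–99 then 1–48 → 15 + 48 = 63 bp
Sorted largest to smallest: 63, 22, 14 bp.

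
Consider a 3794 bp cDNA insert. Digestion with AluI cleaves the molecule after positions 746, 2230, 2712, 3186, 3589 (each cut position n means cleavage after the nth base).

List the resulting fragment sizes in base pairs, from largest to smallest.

1484, 746, 482, 474, 403, 205 bp

Linear molecule, 5 cuts → 6 fragments:
  746 − 0 = 746 bp
  2230 − 746 = 1484 bp
  2712 − 2230 = 482 bp
  3186 − 2712 = 474 bp
  3589 − 3186 = 403 bp
  3794 − 3589 = 205 bp
Sorted largest to smallest: 1484, 746, 482, 474, 403, 205 bp.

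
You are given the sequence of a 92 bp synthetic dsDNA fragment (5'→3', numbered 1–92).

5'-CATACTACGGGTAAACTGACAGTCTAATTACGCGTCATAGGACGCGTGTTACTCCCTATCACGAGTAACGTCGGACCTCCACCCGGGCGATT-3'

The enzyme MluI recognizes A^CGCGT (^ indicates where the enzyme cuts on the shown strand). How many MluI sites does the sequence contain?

2

ACGCGT occurs starting at positions 30, 42.
MluI cuts at 2 sites.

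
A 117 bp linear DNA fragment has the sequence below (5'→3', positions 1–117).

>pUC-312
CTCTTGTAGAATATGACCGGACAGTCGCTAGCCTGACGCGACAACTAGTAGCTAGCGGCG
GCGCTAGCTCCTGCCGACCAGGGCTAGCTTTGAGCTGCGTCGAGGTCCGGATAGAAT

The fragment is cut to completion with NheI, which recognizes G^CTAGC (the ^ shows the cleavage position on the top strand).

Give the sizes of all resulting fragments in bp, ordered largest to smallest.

NheI sites (GCTAGC) start at positions 27, 51, 63, 83.
NheI cuts after the first base of each site, so after positions 27, 51, 63, 83.
Linear molecule, 4 cuts → 5 fragments:
  1–27 → 27 bp
  28–51 → 24 bp
  52–63 → 12 bp
  64–83 → 20 bp
  84–117 → 34 bp
Sorted largest to smallest: 34, 27, 24, 20, 12 bp.

34, 27, 24, 20, 12 bp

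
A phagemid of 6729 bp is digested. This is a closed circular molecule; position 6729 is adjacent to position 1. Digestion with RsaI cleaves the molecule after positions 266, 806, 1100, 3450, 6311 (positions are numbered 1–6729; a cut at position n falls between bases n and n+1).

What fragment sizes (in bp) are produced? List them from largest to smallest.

2861, 2350, 684, 540, 294 bp

Circular molecule, 5 cuts → 5 fragments:
  806 − 266 = 540 bp
  1100 − 806 = 294 bp
  3450 − 1100 = 2350 bp
  6311 − 3450 = 2861 bp
  wrap: 6729 − 6311 + 266 = 684 bp
Sorted largest to smallest: 2861, 2350, 684, 540, 294 bp.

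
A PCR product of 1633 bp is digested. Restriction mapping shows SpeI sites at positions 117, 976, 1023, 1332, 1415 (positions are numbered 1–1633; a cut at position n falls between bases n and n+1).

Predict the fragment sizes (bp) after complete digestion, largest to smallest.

Linear molecule, 5 cuts → 6 fragments:
  117 − 0 = 117 bp
  976 − 117 = 859 bp
  1023 − 976 = 47 bp
  1332 − 1023 = 309 bp
  1415 − 1332 = 83 bp
  1633 − 1415 = 218 bp
Sorted largest to smallest: 859, 309, 218, 117, 83, 47 bp.

859, 309, 218, 117, 83, 47 bp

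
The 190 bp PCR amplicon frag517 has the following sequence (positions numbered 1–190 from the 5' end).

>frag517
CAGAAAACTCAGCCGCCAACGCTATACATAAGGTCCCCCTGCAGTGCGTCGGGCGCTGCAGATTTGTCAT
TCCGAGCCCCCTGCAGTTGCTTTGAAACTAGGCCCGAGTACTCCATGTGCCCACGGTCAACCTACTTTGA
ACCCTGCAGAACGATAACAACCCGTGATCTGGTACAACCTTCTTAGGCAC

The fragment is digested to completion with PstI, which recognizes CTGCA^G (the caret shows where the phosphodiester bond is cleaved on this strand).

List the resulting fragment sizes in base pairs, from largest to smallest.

PstI sites (CTGCAG) start at positions 39, 56, 81, 144.
PstI cuts after base 5 of each site (before the last base), so after positions 43, 60, 85, 148.
Linear molecule, 4 cuts → 5 fragments:
  1–43 → 43 bp
  44–60 → 17 bp
  61–85 → 25 bp
  86–148 → 63 bp
  149–190 → 42 bp
Sorted largest to smallest: 63, 43, 42, 25, 17 bp.

63, 43, 42, 25, 17 bp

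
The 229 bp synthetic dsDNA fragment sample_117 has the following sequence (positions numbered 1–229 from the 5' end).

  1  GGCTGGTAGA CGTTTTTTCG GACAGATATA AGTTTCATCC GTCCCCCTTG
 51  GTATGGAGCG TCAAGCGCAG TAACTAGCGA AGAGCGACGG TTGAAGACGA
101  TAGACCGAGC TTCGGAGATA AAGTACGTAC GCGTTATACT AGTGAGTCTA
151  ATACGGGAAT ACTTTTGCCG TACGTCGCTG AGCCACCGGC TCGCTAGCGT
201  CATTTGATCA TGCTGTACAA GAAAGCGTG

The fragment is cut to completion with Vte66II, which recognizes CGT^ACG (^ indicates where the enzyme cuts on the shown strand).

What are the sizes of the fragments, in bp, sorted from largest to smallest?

Vte66II sites (CGTACG) start at positions 126, 169.
Vte66II cuts after base 3 of each site, so after positions 128, 171.
Linear molecule, 2 cuts → 3 fragments:
  1–128 → 128 bp
  129–171 → 43 bp
  172–229 → 58 bp
Sorted largest to smallest: 128, 58, 43 bp.

128, 58, 43 bp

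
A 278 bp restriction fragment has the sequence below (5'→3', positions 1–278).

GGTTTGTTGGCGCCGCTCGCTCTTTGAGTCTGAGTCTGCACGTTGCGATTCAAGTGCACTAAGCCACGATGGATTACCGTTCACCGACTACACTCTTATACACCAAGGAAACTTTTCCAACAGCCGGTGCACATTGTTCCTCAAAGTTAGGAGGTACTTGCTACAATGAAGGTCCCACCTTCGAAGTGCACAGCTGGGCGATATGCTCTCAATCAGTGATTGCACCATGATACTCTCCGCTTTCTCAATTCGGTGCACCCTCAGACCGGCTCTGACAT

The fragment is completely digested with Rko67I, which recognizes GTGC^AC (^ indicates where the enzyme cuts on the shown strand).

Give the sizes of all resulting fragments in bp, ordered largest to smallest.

73, 67, 59, 57, 22 bp

Rko67I sites (GTGCAC) start at positions 54, 127, 186, 253.
Rko67I cuts after base 4 of each site, so after positions 57, 130, 189, 256.
Linear molecule, 4 cuts → 5 fragments:
  1–57 → 57 bp
  58–130 → 73 bp
  131–189 → 59 bp
  190–256 → 67 bp
  257–278 → 22 bp
Sorted largest to smallest: 73, 67, 59, 57, 22 bp.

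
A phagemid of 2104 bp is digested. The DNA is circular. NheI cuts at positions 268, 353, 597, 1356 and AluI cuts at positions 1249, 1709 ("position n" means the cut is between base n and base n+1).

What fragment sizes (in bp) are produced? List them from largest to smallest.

663, 652, 353, 244, 107, 85 bp

Combined cut positions (sorted): 268, 353, 597, 1249, 1356, 1709.
Circular molecule, 6 cuts → 6 fragments:
  353 − 268 = 85 bp
  597 − 353 = 244 bp
  1249 − 597 = 652 bp
  1356 − 1249 = 107 bp
  1709 − 1356 = 353 bp
  wrap: 2104 − 1709 + 268 = 663 bp
Sorted largest to smallest: 663, 652, 353, 244, 107, 85 bp.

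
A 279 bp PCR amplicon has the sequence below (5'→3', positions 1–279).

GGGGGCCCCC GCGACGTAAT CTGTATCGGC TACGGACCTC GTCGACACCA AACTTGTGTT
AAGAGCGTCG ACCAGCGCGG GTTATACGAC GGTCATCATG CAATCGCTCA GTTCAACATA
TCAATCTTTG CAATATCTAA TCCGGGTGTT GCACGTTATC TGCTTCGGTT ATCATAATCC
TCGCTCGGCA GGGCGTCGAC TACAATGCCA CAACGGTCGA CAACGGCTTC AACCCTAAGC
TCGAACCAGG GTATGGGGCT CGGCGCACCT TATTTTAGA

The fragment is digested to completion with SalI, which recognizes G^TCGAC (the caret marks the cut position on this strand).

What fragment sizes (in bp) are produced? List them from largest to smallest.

128, 63, 41, 26, 21 bp

SalI sites (GTCGAC) start at positions 41, 67, 195, 216.
SalI cuts after the first base of each site, so after positions 41, 67, 195, 216.
Linear molecule, 4 cuts → 5 fragments:
  1–41 → 41 bp
  42–67 → 26 bp
  68–195 → 128 bp
  196–216 → 21 bp
  217–279 → 63 bp
Sorted largest to smallest: 128, 63, 41, 26, 21 bp.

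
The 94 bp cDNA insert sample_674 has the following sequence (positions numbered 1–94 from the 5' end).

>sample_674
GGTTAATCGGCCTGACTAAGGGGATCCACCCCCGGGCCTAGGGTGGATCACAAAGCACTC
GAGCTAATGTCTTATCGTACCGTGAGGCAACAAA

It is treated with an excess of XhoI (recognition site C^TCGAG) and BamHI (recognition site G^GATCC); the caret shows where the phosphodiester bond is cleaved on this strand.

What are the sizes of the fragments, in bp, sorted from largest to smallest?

The XhoI site (CTCGAG) starts at position 58.
XhoI cuts after the first base of each site, so after position 58.
The BamHI site (GGATCC) starts at position 22.
BamHI cuts after the first base of each site, so after position 22.
Combined cut positions: 22, 58.
Linear molecule, 2 cuts → 3 fragments:
  1–22 → 22 bp
  23–58 → 36 bp
  59–94 → 36 bp
Sorted largest to smallest: 36, 36, 22 bp.

36, 36, 22 bp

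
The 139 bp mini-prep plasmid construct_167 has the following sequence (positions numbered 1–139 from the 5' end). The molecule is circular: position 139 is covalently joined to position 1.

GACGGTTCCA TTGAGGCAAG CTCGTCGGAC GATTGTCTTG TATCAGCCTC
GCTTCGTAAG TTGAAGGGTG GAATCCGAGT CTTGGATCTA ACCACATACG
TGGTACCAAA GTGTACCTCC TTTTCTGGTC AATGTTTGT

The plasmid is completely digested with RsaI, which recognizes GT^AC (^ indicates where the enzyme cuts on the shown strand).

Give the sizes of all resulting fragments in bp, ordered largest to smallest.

129, 10 bp

RsaI sites (GTAC) start at positions 103, 113.
RsaI cuts after base 2 of each site, so after positions 104, 114.
Circular molecule, 2 cuts → 2 fragments:
  105–114 → 10 bp
  115–139 then 1–104 → 25 + 104 = 129 bp
Sorted largest to smallest: 129, 10 bp.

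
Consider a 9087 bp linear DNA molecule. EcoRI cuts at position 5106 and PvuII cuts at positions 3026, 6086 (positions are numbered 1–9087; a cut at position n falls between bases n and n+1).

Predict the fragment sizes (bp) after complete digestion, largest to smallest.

Combined cut positions (sorted): 3026, 5106, 6086.
Linear molecule, 3 cuts → 4 fragments:
  3026 − 0 = 3026 bp
  5106 − 3026 = 2080 bp
  6086 − 5106 = 980 bp
  9087 − 6086 = 3001 bp
Sorted largest to smallest: 3026, 3001, 2080, 980 bp.

3026, 3001, 2080, 980 bp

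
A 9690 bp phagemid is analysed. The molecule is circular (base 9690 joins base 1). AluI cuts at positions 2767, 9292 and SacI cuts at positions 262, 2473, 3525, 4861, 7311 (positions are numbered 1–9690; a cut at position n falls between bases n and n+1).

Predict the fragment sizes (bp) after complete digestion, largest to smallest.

Combined cut positions (sorted): 262, 2473, 2767, 3525, 4861, 7311, 9292.
Circular molecule, 7 cuts → 7 fragments:
  2473 − 262 = 2211 bp
  2767 − 2473 = 294 bp
  3525 − 2767 = 758 bp
  4861 − 3525 = 1336 bp
  7311 − 4861 = 2450 bp
  9292 − 7311 = 1981 bp
  wrap: 9690 − 9292 + 262 = 660 bp
Sorted largest to smallest: 2450, 2211, 1981, 1336, 758, 660, 294 bp.

2450, 2211, 1981, 1336, 758, 660, 294 bp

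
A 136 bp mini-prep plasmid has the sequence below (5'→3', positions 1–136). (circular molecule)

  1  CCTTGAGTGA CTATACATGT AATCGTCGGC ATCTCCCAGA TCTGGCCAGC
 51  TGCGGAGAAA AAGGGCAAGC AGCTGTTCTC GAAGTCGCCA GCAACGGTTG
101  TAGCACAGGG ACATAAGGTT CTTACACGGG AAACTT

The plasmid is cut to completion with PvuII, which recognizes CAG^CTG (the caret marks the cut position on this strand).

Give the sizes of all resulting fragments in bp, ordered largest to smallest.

PvuII sites (CAGCTG) start at positions 47, 70.
PvuII cuts after base 3 of each site, so after positions 49, 72.
Circular molecule, 2 cuts → 2 fragments:
  50–72 → 23 bp
  73–136 then 1–49 → 64 + 49 = 113 bp
Sorted largest to smallest: 113, 23 bp.

113, 23 bp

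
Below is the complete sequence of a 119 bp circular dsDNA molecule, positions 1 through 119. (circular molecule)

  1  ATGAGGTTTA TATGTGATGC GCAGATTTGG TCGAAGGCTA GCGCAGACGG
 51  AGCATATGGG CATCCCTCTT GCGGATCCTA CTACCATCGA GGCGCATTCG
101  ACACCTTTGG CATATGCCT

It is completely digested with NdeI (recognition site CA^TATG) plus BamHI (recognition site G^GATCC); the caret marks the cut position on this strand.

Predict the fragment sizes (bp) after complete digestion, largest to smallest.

NdeI sites (CATATG) start at positions 53, 111.
NdeI cuts after base 2 of each site, so after positions 54, 112.
The BamHI site (GGATCC) starts at position 73.
BamHI cuts after the first base of each site, so after position 73.
Combined cut positions: 54, 73, 112.
Circular molecule, 3 cuts → 3 fragments:
  55–73 → 19 bp
  74–112 → 39 bp
  113–119 then 1–54 → 7 + 54 = 61 bp
Sorted largest to smallest: 61, 39, 19 bp.

61, 39, 19 bp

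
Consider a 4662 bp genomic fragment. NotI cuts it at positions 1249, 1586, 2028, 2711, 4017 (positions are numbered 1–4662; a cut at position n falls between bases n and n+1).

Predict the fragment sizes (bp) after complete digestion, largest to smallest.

1306, 1249, 683, 645, 442, 337 bp

Linear molecule, 5 cuts → 6 fragments:
  1249 − 0 = 1249 bp
  1586 − 1249 = 337 bp
  2028 − 1586 = 442 bp
  2711 − 2028 = 683 bp
  4017 − 2711 = 1306 bp
  4662 − 4017 = 645 bp
Sorted largest to smallest: 1306, 1249, 683, 645, 442, 337 bp.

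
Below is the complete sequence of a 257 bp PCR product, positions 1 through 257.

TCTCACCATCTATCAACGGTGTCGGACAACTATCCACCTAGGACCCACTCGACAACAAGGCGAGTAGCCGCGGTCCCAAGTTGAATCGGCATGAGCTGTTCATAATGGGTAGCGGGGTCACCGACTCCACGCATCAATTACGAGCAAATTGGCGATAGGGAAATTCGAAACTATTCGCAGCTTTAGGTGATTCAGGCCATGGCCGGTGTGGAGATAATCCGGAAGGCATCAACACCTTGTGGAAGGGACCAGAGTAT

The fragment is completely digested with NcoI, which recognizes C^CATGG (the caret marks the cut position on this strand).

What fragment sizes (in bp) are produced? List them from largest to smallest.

197, 60 bp

The NcoI site (CCATGG) starts at position 197.
NcoI cuts after the first base of each site, so after position 197.
Linear molecule, 1 cut → 2 fragments:
  1–197 → 197 bp
  198–257 → 60 bp
Sorted largest to smallest: 197, 60 bp.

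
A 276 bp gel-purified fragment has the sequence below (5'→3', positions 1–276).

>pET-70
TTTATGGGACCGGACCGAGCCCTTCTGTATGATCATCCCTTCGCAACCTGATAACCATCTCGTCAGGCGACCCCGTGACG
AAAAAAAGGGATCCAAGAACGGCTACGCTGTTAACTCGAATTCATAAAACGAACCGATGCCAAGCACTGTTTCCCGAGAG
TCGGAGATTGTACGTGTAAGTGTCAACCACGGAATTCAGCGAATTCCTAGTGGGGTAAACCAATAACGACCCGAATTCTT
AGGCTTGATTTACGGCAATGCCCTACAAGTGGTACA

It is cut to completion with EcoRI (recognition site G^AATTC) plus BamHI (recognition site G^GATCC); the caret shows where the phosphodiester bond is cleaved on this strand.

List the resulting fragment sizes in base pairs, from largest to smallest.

89, 74, 43, 32, 29, 9 bp

EcoRI sites (GAATTC) start at positions 118, 192, 201, 233.
EcoRI cuts after the first base of each site, so after positions 118, 192, 201, 233.
The BamHI site (GGATCC) starts at position 89.
BamHI cuts after the first base of each site, so after position 89.
Combined cut positions: 89, 118, 192, 201, 233.
Linear molecule, 5 cuts → 6 fragments:
  1–89 → 89 bp
  90–118 → 29 bp
  119–192 → 74 bp
  193–201 → 9 bp
  202–233 → 32 bp
  234–276 → 43 bp
Sorted largest to smallest: 89, 74, 43, 32, 29, 9 bp.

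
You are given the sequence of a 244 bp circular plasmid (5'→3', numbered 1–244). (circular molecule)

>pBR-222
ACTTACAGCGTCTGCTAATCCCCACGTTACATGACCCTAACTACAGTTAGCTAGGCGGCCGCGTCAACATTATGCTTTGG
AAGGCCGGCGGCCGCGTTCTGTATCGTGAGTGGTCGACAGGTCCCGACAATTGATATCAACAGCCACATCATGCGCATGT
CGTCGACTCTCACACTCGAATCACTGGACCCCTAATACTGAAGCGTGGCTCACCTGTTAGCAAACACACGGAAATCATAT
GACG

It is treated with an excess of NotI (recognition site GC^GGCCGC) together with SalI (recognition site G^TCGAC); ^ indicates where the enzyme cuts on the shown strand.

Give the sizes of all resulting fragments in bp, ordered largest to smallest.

138, 49, 33, 24 bp

NotI sites (GCGGCCGC) start at positions 55, 88.
NotI cuts after base 2 of each site, so after positions 56, 89.
SalI sites (GTCGAC) start at positions 113, 162.
SalI cuts after the first base of each site, so after positions 113, 162.
Combined cut positions: 56, 89, 113, 162.
Circular molecule, 4 cuts → 4 fragments:
  57–89 → 33 bp
  90–113 → 24 bp
  114–162 → 49 bp
  163–244 then 1–56 → 82 + 56 = 138 bp
Sorted largest to smallest: 138, 49, 33, 24 bp.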